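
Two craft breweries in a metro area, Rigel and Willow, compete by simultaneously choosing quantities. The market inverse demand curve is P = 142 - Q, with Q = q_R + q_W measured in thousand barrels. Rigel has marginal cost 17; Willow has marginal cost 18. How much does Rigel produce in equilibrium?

42

Rigel's profit: π_R = (142 - Q)q_R - (17q_R). Setting ∂π_R/∂q_R = 0: 125 - 2q_R - (q_W) = 0.
Willow's profit: π_W = (142 - Q)q_W - (18q_W). Setting ∂π_W/∂q_W = 0: 124 - 2q_W - (q_R) = 0.
Best responses: q_R = (125 - q_W)/2, q_W = (124 - q_R)/2.
Substituting one into the other gives q_R = 42 and q_W = 41.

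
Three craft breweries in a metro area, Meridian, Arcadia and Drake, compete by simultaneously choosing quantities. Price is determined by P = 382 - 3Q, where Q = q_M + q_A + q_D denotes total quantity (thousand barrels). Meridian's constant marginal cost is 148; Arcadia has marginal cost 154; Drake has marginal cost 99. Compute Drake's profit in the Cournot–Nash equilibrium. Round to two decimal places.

3120.19

Meridian's profit: π_M = (382 - 3Q)q_M - (148q_M). Setting ∂π_M/∂q_M = 0: 234 - 6q_M - 3(q_A + q_D) = 0.
Arcadia's profit: π_A = (382 - 3Q)q_A - (154q_A). Setting ∂π_A/∂q_A = 0: 228 - 6q_A - 3(q_M + q_D) = 0.
Drake's profit: π_D = (382 - 3Q)q_D - (99q_D). Setting ∂π_D/∂q_D = 0: 283 - 6q_D - 3(q_M + q_A) = 0.
Summing all 3 equations gives 745 − 12Q = 0, hence Q = 745/12.
Back-substituting: q_M = (234 − 745/4)/3 = 191/12, q_A = (228 − 745/4)/3 = 167/12, q_D = (283 − 745/4)/3 = 129/4.
Price P = 382 - 3·(745/12) = 783/4.
Drake's profit: (783/4 - 99)·(129/4) = 3120.1875.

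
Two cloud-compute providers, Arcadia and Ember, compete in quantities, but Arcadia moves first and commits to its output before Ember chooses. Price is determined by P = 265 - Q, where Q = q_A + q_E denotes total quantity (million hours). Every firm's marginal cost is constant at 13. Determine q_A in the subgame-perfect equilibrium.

126

The follower Ember best-responds to any q_A: π_E = (265 - Q)q_E - 13q_E.
Follower FOC: 252 - q_A - 2q_E = 0, so q_E(q_A) = (252 - q_A)/2.
The leader anticipates this reaction. Substituting into P = 265 - Q gives P = 139 - (1/2)q_A, so π_A = (139 - (1/2)q_A)q_A - 13q_A.
Maximising: ∂π_A/∂q_A = 126 - q_A = 0, giving q_A = 126.
Then q_E = (252 - 126)/2 = 63.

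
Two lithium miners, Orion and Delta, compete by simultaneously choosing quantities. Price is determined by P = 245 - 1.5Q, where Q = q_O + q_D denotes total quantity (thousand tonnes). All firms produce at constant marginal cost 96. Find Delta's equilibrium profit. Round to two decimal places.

1644.52

Each firm earns π_i = (245 - 1.5Q)q_i - 96q_i.
Setting ∂π_i/∂q_i = 0 with rivals' quantities fixed: 149 - 3q_i - (3/2)q_j = 0.
By symmetry each firm produces the same amount; substituting q_j = q_i yields q_i = 149/(9/2) = 298/9.
Price P = 245 - (3/2)·(596/9) = 437/3.
Delta's profit: (437/3 - 96)·(298/9) = 1644.5185.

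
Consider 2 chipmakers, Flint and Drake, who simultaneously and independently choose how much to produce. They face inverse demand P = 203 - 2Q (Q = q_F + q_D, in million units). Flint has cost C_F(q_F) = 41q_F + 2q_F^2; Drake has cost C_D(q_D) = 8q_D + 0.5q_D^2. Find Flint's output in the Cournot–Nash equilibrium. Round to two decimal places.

Flint's profit: π_F = (203 - 2Q)q_F - (41q_F + 2q_F²). Setting ∂π_F/∂q_F = 0: 162 - 8q_F - 2(q_D) = 0.
Drake's profit: π_D = (203 - 2Q)q_D - (8q_D + (1/2)q_D²). Setting ∂π_D/∂q_D = 0: 195 - 5q_D - 2(q_F) = 0.
Best responses: q_F = (162 - 2q_D)/8, q_D = (195 - 2q_F)/5.
Solving the pair: q_F = 35/3, q_D = 103/3.

11.67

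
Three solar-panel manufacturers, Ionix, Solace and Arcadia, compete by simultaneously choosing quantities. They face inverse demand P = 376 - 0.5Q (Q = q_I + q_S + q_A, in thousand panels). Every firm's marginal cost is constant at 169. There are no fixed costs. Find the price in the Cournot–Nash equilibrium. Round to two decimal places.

A representative firm's profit is π_i = q_i(376 - 0.5Q) - 169q_i.
Setting ∂π_i/∂q_i = 0 with rivals' quantities fixed: 207 - q_i - (1/2)·Σ_{j≠i} q_j = 0.
By symmetry each firm produces the same amount; substituting Σ_{j≠i} q_j = 2q_i yields q_i = 207/2.
Total output Q = 621/2, so price P = 376 - (1/2)·(621/2) = 883/4.

220.75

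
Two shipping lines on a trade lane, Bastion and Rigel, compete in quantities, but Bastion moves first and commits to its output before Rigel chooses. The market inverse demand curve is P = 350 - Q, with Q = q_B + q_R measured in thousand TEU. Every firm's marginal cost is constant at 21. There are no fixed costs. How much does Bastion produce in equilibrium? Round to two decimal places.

164.50

Solve by backward induction. Given q_B, the follower Rigel maximises π_R = (350 - q_B - q_R)q_R - 21q_R.
∂π_R/∂q_R = 329 - q_B - 2q_R = 0 gives the reaction function q_R = (329 - q_B)/2.
Bastion substitutes q_R(q_B) into its own profit: π_B = q_B(350 - q_B - (329 - q_B)/2) - 21q_B = (371/2 - (1/2)q_B)q_B - 21q_B.
The leader's first-order condition 329/2 - q_B = 0 yields q_B = 329/2.
Then q_R = (329 - 329/2)/2 = 329/4.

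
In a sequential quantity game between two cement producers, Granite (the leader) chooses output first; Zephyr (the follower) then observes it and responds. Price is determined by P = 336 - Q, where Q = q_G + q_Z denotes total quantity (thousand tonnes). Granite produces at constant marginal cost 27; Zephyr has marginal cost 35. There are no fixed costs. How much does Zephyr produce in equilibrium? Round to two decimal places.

71.25

The follower Zephyr best-responds to any q_G: π_Z = (336 - Q)q_Z - 35q_Z.
Setting the follower's marginal profit to zero, 301 - q_G - 2q_Z = 0, i.e. q_Z = (301 - q_G)/2.
The leader anticipates this reaction. Substituting into P = 336 - Q gives P = 371/2 - (1/2)q_G, so π_G = (371/2 - (1/2)q_G)q_G - 27q_G.
Leader FOC: 317/2 - q_G = 0, so q_G = 317/2.
Then q_Z = (301 - 317/2)/2 = 285/4.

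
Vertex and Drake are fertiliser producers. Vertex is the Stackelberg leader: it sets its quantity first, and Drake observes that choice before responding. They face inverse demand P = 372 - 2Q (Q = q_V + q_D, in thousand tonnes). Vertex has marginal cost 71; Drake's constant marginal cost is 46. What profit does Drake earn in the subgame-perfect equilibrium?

4418

Solve by backward induction. Given q_V, the follower Drake maximises π_D = (372 - 2q_V - 2q_D)q_D - 46q_D.
Setting the follower's marginal profit to zero, 326 - 2q_V - 4q_D = 0, i.e. q_D = (326 - 2q_V)/4.
Vertex substitutes q_D(q_V) into its own profit: π_V = q_V(372 - 2q_V - (326 - 2q_V)/2) - 71q_V = (209 - q_V)q_V - 71q_V.
The leader's first-order condition 138 - 2q_V = 0 yields q_V = 69.
Then q_D = (326 - 2·69)/4 = 47.
Price P = 372 - 2·116 = 140.
Drake's profit: (140 - 46)·47 = 4418.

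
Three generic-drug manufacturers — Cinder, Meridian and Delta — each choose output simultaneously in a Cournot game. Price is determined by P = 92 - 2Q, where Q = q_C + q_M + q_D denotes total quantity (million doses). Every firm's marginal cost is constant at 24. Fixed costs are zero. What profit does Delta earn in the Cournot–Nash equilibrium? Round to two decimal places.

144.50

Each firm earns π_i = (92 - 2Q)q_i - 24q_i.
First-order condition (treating rivals' output as given): 68 - 4q_i - 2·Σ_{j≠i} q_j = 0.
By symmetry each firm produces the same amount; substituting Σ_{j≠i} q_j = 2q_i yields q_i = 68/8 = 17/2.
Price P = 92 - 2·(51/2) = 41.
Delta's profit: (41 - 24)·(17/2) = 289/2.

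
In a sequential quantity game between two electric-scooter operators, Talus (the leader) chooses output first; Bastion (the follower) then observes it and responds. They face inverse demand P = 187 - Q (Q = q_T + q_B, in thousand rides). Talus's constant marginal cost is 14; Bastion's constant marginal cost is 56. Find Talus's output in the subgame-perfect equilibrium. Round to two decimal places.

Solve by backward induction. Given q_T, the follower Bastion maximises π_B = (187 - q_T - q_B)q_B - 56q_B.
Setting the follower's marginal profit to zero, 131 - q_T - 2q_B = 0, i.e. q_B = (131 - q_T)/2.
The leader anticipates this reaction. Substituting into P = 187 - Q gives P = 243/2 - (1/2)q_T, so π_T = (243/2 - (1/2)q_T)q_T - 14q_T.
Leader FOC: 215/2 - q_T = 0, so q_T = 215/2.
Then q_B = (131 - 215/2)/2 = 47/4.

107.50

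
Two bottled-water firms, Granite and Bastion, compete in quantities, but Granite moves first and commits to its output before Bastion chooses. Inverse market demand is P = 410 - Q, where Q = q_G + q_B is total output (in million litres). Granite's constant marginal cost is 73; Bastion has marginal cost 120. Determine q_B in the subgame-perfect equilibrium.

49

Solve by backward induction. Given q_G, the follower Bastion maximises π_B = (410 - q_G - q_B)q_B - 120q_B.
∂π_B/∂q_B = 290 - q_G - 2q_B = 0 gives the reaction function q_B = (290 - q_G)/2.
The leader anticipates this reaction. Substituting into P = 410 - Q gives P = 265 - (1/2)q_G, so π_G = (265 - (1/2)q_G)q_G - 73q_G.
The leader's first-order condition 192 - q_G = 0 yields q_G = 192.
Then q_B = (290 - 192)/2 = 49.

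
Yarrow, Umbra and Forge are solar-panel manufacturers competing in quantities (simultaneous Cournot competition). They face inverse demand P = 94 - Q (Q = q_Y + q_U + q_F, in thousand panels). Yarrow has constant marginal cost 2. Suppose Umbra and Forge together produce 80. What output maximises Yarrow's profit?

6

With rivals' combined output fixed at 80, Yarrow's profit is π_Y = (94 - 80 - q_Y)q_Y - (2q_Y) = (14 - q_Y)q_Y - (2q_Y).
∂π_Y/∂q_Y = 12 - 2q_Y = 0, so q_Y = 6.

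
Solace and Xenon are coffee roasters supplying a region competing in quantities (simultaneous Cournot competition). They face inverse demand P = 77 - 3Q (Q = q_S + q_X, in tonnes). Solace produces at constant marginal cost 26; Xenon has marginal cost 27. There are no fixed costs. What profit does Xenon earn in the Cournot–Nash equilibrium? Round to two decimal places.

Solace's profit: π_S = (77 - 3Q)q_S - (26q_S). Setting ∂π_S/∂q_S = 0: 51 - 6q_S - 3(q_X) = 0.
Xenon's first-order condition: 50 - 6q_X - 3(q_S) = 0.
So q_S = (51 - 3q_X)/6 and q_X = (50 - 3q_S)/6.
Solving the pair: q_S = 52/9, q_X = 49/9.
Price P = 77 - 3·(101/9) = 130/3.
Xenon's profit: (130/3 - 27)·(49/9) = 88.9259.

88.93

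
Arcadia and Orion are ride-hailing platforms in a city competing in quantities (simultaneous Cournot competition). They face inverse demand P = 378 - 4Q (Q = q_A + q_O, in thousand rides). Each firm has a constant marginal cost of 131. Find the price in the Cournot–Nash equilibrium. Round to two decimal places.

A representative firm's profit is π_i = q_i(378 - 4Q) - 131q_i.
First-order condition (treating rivals' output as given): 247 - 8q_i - 4q_j = 0.
With identical firms every q_j equals q_i, so q_j = q_i and 247 = 12q_i, giving q_i = 247/12.
Total output Q = 247/6, so price P = 378 - 4·(247/6) = 640/3.

213.33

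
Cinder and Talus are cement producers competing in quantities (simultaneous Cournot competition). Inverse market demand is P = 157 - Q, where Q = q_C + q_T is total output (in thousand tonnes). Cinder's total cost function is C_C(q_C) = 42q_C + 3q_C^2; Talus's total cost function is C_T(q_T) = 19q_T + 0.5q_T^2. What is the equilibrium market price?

105

Cinder's profit: π_C = (157 - Q)q_C - (42q_C + 3q_C²). Setting ∂π_C/∂q_C = 0: 115 - 8q_C - (q_T) = 0.
Talus's profit: π_T = (157 - Q)q_T - (19q_T + (1/2)q_T²). Setting ∂π_T/∂q_T = 0: 138 - 3q_T - (q_C) = 0.
Rearranging gives the reaction functions q_C = (115 - q_T)/8 and q_T = (138 - q_C)/3.
Solving the pair: q_C = 9, q_T = 43.
Total output Q = 52, so price P = 157 - 52 = 105.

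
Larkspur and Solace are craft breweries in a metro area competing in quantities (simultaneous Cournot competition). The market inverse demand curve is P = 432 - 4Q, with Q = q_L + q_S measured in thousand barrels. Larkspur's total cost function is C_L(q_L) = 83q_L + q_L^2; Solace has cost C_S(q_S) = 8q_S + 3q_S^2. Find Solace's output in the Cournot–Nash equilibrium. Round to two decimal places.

Larkspur's profit: π_L = (432 - 4Q)q_L - (83q_L + q_L²). Setting ∂π_L/∂q_L = 0: 349 - 10q_L - 4(q_S) = 0.
Solace's first-order condition: 424 - 14q_S - 4(q_L) = 0.
Rearranging gives the reaction functions q_L = (349 - 4q_S)/10 and q_S = (424 - 4q_L)/14.
Solving the pair: q_L = 1595/62, q_S = 711/31.

22.94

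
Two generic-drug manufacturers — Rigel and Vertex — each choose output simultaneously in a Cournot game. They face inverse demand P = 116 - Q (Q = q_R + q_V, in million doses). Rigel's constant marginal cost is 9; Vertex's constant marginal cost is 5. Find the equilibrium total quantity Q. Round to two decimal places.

Rigel's profit: π_R = (116 - Q)q_R - (9q_R). Setting ∂π_R/∂q_R = 0: 107 - 2q_R - (q_V) = 0.
Vertex's profit: π_V = (116 - Q)q_V - (5q_V). Setting ∂π_V/∂q_V = 0: 111 - 2q_V - (q_R) = 0.
Best responses: q_R = (107 - q_V)/2, q_V = (111 - q_R)/2.
Substituting one into the other gives q_R = 103/3 and q_V = 115/3.
Total output Q = 103/3 + 115/3 = 218/3.

72.67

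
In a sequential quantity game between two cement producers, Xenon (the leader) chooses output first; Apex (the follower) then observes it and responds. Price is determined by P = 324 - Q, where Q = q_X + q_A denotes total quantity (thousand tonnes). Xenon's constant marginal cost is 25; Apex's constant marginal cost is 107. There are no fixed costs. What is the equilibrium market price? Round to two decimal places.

The follower Apex best-responds to any q_X: π_A = (324 - Q)q_A - 107q_A.
∂π_A/∂q_A = 217 - q_X - 2q_A = 0 gives the reaction function q_A = (217 - q_X)/2.
The leader anticipates this reaction. Substituting into P = 324 - Q gives P = 431/2 - (1/2)q_X, so π_X = (431/2 - (1/2)q_X)q_X - 25q_X.
The leader's first-order condition 381/2 - q_X = 0 yields q_X = 381/2.
Then q_A = (217 - 381/2)/2 = 53/4.
Total output Q = 815/4, so price P = 324 - 815/4 = 481/4.

120.25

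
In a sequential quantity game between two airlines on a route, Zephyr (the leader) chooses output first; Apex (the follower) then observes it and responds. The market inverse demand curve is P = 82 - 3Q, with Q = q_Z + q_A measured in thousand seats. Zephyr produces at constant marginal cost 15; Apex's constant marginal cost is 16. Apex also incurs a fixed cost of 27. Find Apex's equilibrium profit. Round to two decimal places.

58.33

Solve by backward induction. Given q_Z, the follower Apex maximises π_A = (82 - 3q_Z - 3q_A)q_A - 16q_A.
Setting the follower's marginal profit to zero, 66 - 3q_Z - 6q_A = 0, i.e. q_A = (66 - 3q_Z)/6.
Zephyr substitutes q_A(q_Z) into its own profit: π_Z = q_Z(82 - 3q_Z - (66 - 3q_Z)/2) - 15q_Z = (49 - (3/2)q_Z)q_Z - 15q_Z.
The leader's first-order condition 34 - 3q_Z = 0 yields q_Z = 34/3.
Then q_A = (66 - 3·(34/3))/6 = 16/3.
Price P = 82 - 3·(50/3) = 32.
Apex's profit: (32 - 16)·(16/3) - 27 = 175/3.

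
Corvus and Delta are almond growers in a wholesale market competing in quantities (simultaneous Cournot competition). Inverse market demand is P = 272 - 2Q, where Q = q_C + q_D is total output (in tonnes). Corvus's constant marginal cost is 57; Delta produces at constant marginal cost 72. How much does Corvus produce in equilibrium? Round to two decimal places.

38.33

Corvus's profit: π_C = (272 - 2Q)q_C - (57q_C). Setting ∂π_C/∂q_C = 0: 215 - 4q_C - 2(q_D) = 0.
Delta's profit: π_D = (272 - 2Q)q_D - (72q_D). Setting ∂π_D/∂q_D = 0: 200 - 4q_D - 2(q_C) = 0.
Rearranging gives the reaction functions q_C = (215 - 2q_D)/4 and q_D = (200 - 2q_C)/4.
Solving the pair: q_C = 115/3, q_D = 185/6.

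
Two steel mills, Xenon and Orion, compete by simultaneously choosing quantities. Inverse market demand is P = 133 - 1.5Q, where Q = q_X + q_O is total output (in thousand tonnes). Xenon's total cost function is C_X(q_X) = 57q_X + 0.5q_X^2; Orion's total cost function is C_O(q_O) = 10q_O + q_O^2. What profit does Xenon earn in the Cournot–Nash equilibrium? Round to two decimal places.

Xenon's profit: π_X = (133 - 1.5Q)q_X - (57q_X + (1/2)q_X²). Setting ∂π_X/∂q_X = 0: 76 - 4q_X - (3/2)(q_O) = 0.
Orion's profit: π_O = (133 - 1.5Q)q_O - (10q_O + q_O²). Setting ∂π_O/∂q_O = 0: 123 - 5q_O - (3/2)(q_X) = 0.
So q_X = (76 - (3/2)q_O)/4 and q_O = (123 - (3/2)q_X)/5.
Substituting one into the other gives q_X = 782/71 and q_O = 1512/71.
Price P = 133 - (3/2)·32.3099 = 84.5352.
Xenon's profit: 84.5352·(782/71) - 57·(782/71) - (1/2)(782/71)² = 242.6201.

242.62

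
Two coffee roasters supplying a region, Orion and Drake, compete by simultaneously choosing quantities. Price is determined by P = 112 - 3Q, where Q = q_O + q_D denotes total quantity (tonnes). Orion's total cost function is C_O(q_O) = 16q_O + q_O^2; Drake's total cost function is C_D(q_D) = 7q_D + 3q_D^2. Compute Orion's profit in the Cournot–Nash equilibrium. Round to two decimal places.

370.23

Orion's profit: π_O = (112 - 3Q)q_O - (16q_O + q_O²). Setting ∂π_O/∂q_O = 0: 96 - 8q_O - 3(q_D) = 0.
Drake's first-order condition: 105 - 12q_D - 3(q_O) = 0.
Best responses: q_O = (96 - 3q_D)/8, q_D = (105 - 3q_O)/12.
Solving the pair: q_O = 279/29, q_D = 184/29.
Price P = 112 - 3·(463/29) = 1859/29.
Orion's profit: (1859/29)·(279/29) - 16·(279/29) - (279/29)² = 370.2307.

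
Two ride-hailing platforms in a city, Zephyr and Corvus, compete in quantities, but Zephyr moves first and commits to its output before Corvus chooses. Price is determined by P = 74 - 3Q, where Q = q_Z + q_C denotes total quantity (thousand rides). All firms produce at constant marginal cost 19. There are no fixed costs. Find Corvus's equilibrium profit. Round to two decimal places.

63.02

The follower Corvus best-responds to any q_Z: π_C = (74 - 3Q)q_C - 19q_C.
∂π_C/∂q_C = 55 - 3q_Z - 6q_C = 0 gives the reaction function q_C = (55 - 3q_Z)/6.
The leader anticipates this reaction. Substituting into P = 74 - 3Q gives P = 93/2 - (3/2)q_Z, so π_Z = (93/2 - (3/2)q_Z)q_Z - 19q_Z.
Maximising: ∂π_Z/∂q_Z = 55/2 - 3q_Z = 0, giving q_Z = 55/6.
Then q_C = (55 - 3·(55/6))/6 = 55/12.
Price P = 74 - 3·(55/4) = 131/4.
Corvus's profit: (131/4 - 19)·(55/12) = 63.0208.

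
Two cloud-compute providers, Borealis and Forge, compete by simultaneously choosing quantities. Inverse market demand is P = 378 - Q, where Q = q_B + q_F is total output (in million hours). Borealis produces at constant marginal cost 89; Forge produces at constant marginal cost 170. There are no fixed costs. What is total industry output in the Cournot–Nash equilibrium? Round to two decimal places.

165.67

Borealis's profit: π_B = (378 - Q)q_B - (89q_B). Setting ∂π_B/∂q_B = 0: 289 - 2q_B - (q_F) = 0.
Forge's first-order condition: 208 - 2q_F - (q_B) = 0.
Rearranging gives the reaction functions q_B = (289 - q_F)/2 and q_F = (208 - q_B)/2.
Substituting one into the other gives q_B = 370/3 and q_F = 127/3.
Total output Q = 370/3 + 127/3 = 497/3.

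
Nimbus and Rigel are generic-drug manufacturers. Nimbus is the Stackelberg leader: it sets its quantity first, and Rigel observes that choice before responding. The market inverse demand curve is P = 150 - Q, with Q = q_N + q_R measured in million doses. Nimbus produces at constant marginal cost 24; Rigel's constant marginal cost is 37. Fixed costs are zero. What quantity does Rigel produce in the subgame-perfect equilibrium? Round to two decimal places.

The follower Rigel best-responds to any q_N: π_R = (150 - Q)q_R - 37q_R.
∂π_R/∂q_R = 113 - q_N - 2q_R = 0 gives the reaction function q_R = (113 - q_N)/2.
Nimbus substitutes q_R(q_N) into its own profit: π_N = q_N(150 - q_N - (113 - q_N)/2) - 24q_N = (187/2 - (1/2)q_N)q_N - 24q_N.
The leader's first-order condition 139/2 - q_N = 0 yields q_N = 139/2.
Then q_R = (113 - 139/2)/2 = 87/4.

21.75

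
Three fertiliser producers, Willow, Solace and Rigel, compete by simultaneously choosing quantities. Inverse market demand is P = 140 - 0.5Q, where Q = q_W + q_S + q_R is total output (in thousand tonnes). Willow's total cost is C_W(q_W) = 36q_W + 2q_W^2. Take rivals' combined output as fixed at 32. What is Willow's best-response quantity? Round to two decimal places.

With rivals' combined output fixed at 32, Willow's profit is π_W = (140 - (1/2)·32 - (1/2)q_W)q_W - (36q_W + 2q_W²) = (124 - (1/2)q_W)q_W - (36q_W + 2q_W²).
∂π_W/∂q_W = 88 - 5q_W = 0, so q_W = 88/5.

17.60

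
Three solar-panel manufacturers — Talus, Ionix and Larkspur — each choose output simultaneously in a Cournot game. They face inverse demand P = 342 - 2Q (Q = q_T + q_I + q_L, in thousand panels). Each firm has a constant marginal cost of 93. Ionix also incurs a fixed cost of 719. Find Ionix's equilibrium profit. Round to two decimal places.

Each firm earns π_i = (342 - 2Q)q_i - 93q_i.
First-order condition (treating rivals' output as given): 249 - 4q_i - 2·Σ_{j≠i} q_j = 0.
By symmetry each firm produces the same amount; substituting Σ_{j≠i} q_j = 2q_i yields q_i = 249/8.
Price P = 342 - 2·(747/8) = 621/4.
Ionix's profit: (621/4 - 93)·(249/8) - 719 = 1218.5313.

1218.53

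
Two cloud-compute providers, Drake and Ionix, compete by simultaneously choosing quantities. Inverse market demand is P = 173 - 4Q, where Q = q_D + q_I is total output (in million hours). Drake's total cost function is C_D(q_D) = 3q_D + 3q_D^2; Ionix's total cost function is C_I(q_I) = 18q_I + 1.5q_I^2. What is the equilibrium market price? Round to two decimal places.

93.58

Drake's profit: π_D = (173 - 4Q)q_D - (3q_D + 3q_D²). Setting ∂π_D/∂q_D = 0: 170 - 14q_D - 4(q_I) = 0.
Ionix's profit: π_I = (173 - 4Q)q_I - (18q_I + (3/2)q_I²). Setting ∂π_I/∂q_I = 0: 155 - 11q_I - 4(q_D) = 0.
Rearranging gives the reaction functions q_D = (170 - 4q_I)/14 and q_I = (155 - 4q_D)/11.
Solving the pair: q_D = 625/69, q_I = 745/69.
Total output Q = 1370/69, so price P = 173 - 4·(1370/69) = 93.5797.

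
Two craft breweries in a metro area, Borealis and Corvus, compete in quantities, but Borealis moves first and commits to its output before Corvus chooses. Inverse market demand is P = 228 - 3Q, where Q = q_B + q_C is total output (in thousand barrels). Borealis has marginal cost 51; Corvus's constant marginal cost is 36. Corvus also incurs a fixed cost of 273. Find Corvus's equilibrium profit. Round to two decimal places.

753.75

Solve by backward induction. Given q_B, the follower Corvus maximises π_C = (228 - 3q_B - 3q_C)q_C - 36q_C.
Follower FOC: 192 - 3q_B - 6q_C = 0, so q_C(q_B) = (192 - 3q_B)/6.
Borealis substitutes q_C(q_B) into its own profit: π_B = q_B(228 - 3q_B - (192 - 3q_B)/2) - 51q_B = (132 - (3/2)q_B)q_B - 51q_B.
The leader's first-order condition 81 - 3q_B = 0 yields q_B = 27.
Then q_C = (192 - 3·27)/6 = 37/2.
Price P = 228 - 3·(91/2) = 183/2.
Corvus's profit: (183/2 - 36)·(37/2) - 273 = 753.7500.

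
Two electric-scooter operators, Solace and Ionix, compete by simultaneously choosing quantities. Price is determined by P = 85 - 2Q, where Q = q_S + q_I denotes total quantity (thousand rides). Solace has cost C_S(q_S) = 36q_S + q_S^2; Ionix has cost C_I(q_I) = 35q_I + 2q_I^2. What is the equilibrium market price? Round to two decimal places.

Solace's profit: π_S = (85 - 2Q)q_S - (36q_S + q_S²). Setting ∂π_S/∂q_S = 0: 49 - 6q_S - 2(q_I) = 0.
Ionix's profit: π_I = (85 - 2Q)q_I - (35q_I + 2q_I²). Setting ∂π_I/∂q_I = 0: 50 - 8q_I - 2(q_S) = 0.
Best responses: q_S = (49 - 2q_I)/6, q_I = (50 - 2q_S)/8.
Substituting one into the other gives q_S = 73/11 and q_I = 101/22.
Total output Q = 247/22, so price P = 85 - 2·(247/22) = 688/11.

62.55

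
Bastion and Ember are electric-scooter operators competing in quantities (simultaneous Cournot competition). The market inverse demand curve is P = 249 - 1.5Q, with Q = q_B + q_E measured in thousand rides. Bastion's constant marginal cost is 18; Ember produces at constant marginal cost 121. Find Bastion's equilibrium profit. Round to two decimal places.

8263.41

Bastion's profit: π_B = (249 - 1.5Q)q_B - (18q_B). Setting ∂π_B/∂q_B = 0: 231 - 3q_B - (3/2)(q_E) = 0.
Ember's profit: π_E = (249 - 1.5Q)q_E - (121q_E). Setting ∂π_E/∂q_E = 0: 128 - 3q_E - (3/2)(q_B) = 0.
Best responses: q_B = (231 - (3/2)q_E)/3, q_E = (128 - (3/2)q_B)/3.
Substituting one into the other gives q_B = 668/9 and q_E = 50/9.
Price P = 249 - (3/2)·(718/9) = 388/3.
Bastion's profit: (388/3 - 18)·(668/9) = 8263.4074.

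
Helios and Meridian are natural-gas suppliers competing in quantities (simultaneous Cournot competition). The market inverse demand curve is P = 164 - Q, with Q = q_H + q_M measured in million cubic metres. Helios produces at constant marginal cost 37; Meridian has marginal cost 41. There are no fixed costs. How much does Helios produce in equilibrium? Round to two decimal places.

Helios's profit: π_H = (164 - Q)q_H - (37q_H). Setting ∂π_H/∂q_H = 0: 127 - 2q_H - (q_M) = 0.
Meridian's first-order condition: 123 - 2q_M - (q_H) = 0.
Rearranging gives the reaction functions q_H = (127 - q_M)/2 and q_M = (123 - q_H)/2.
Solving the pair: q_H = 131/3, q_M = 119/3.

43.67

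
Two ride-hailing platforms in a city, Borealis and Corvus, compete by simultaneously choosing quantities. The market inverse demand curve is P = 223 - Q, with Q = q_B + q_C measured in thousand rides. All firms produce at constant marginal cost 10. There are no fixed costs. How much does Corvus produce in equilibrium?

71

A representative firm's profit is π_i = q_i(223 - Q) - 10q_i.
First-order condition (treating rivals' output as given): 213 - 2q_i - q_j = 0.
By symmetry each firm produces the same amount; substituting q_j = q_i yields q_i = 213/3 = 71.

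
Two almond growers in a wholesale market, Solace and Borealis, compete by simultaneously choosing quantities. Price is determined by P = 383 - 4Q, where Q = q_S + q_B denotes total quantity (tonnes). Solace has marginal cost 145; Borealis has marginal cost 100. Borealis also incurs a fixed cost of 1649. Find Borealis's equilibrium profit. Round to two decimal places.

Solace's profit: π_S = (383 - 4Q)q_S - (145q_S). Setting ∂π_S/∂q_S = 0: 238 - 8q_S - 4(q_B) = 0.
Borealis's profit: π_B = (383 - 4Q)q_B - (100q_B). Setting ∂π_B/∂q_B = 0: 283 - 8q_B - 4(q_S) = 0.
So q_S = (238 - 4q_B)/8 and q_B = (283 - 4q_S)/8.
Substituting one into the other gives q_S = 193/12 and q_B = 82/3.
Price P = 383 - 4·(521/12) = 628/3.
Borealis's profit: (628/3 - 100)·(82/3) - 1649 = 1339.4444.

1339.44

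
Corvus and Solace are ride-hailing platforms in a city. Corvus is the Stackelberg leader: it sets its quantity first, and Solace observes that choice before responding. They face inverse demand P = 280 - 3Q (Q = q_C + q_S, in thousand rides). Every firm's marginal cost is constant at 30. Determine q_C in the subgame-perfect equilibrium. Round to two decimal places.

41.67

Solve by backward induction. Given q_C, the follower Solace maximises π_S = (280 - 3q_C - 3q_S)q_S - 30q_S.
∂π_S/∂q_S = 250 - 3q_C - 6q_S = 0 gives the reaction function q_S = (250 - 3q_C)/6.
Corvus substitutes q_S(q_C) into its own profit: π_C = q_C(280 - 3q_C - (250 - 3q_C)/2) - 30q_C = (155 - (3/2)q_C)q_C - 30q_C.
Maximising: ∂π_C/∂q_C = 125 - 3q_C = 0, giving q_C = 125/3.
Then q_S = (250 - 3·(125/3))/6 = 125/6.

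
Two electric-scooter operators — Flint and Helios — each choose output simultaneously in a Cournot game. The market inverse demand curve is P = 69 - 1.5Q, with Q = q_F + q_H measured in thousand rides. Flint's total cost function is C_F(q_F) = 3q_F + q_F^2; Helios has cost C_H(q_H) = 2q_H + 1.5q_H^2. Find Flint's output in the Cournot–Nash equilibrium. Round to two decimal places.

Flint's profit: π_F = (69 - 1.5Q)q_F - (3q_F + q_F²). Setting ∂π_F/∂q_F = 0: 66 - 5q_F - (3/2)(q_H) = 0.
Helios's profit: π_H = (69 - 1.5Q)q_H - (2q_H + (3/2)q_H²). Setting ∂π_H/∂q_H = 0: 67 - 6q_H - (3/2)(q_F) = 0.
Best responses: q_F = (66 - (3/2)q_H)/5, q_H = (67 - (3/2)q_F)/6.
Substituting one into the other gives q_F = 394/37 and q_H = 944/111.

10.65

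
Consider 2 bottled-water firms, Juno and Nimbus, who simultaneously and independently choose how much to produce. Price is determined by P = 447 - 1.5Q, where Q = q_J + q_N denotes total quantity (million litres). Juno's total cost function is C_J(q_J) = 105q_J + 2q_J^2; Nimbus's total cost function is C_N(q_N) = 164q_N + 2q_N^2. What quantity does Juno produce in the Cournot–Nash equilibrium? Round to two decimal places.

42.13

Juno's profit: π_J = (447 - 1.5Q)q_J - (105q_J + 2q_J²). Setting ∂π_J/∂q_J = 0: 342 - 7q_J - (3/2)(q_N) = 0.
Nimbus's first-order condition: 283 - 7q_N - (3/2)(q_J) = 0.
Rearranging gives the reaction functions q_J = (342 - (3/2)q_N)/7 and q_N = (283 - (3/2)q_J)/7.
Solving the pair: q_J = 42.1283, q_N = 31.4011.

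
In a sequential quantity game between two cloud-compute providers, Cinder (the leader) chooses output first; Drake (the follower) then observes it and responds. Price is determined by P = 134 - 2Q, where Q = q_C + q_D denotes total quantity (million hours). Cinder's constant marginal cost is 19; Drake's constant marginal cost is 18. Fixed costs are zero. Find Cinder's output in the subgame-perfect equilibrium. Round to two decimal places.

The follower Drake best-responds to any q_C: π_D = (134 - 2Q)q_D - 18q_D.
∂π_D/∂q_D = 116 - 2q_C - 4q_D = 0 gives the reaction function q_D = (116 - 2q_C)/4.
The leader anticipates this reaction. Substituting into P = 134 - 2Q gives P = 76 - q_C, so π_C = (76 - q_C)q_C - 19q_C.
The leader's first-order condition 57 - 2q_C = 0 yields q_C = 57/2.
Then q_D = (116 - 2·(57/2))/4 = 59/4.

28.50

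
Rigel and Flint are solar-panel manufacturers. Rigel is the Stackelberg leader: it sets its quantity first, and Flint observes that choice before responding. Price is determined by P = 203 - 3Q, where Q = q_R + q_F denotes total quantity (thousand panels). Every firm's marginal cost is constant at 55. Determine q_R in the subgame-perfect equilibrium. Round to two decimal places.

The follower Flint best-responds to any q_R: π_F = (203 - 3Q)q_F - 55q_F.
Follower FOC: 148 - 3q_R - 6q_F = 0, so q_F(q_R) = (148 - 3q_R)/6.
The leader anticipates this reaction. Substituting into P = 203 - 3Q gives P = 129 - (3/2)q_R, so π_R = (129 - (3/2)q_R)q_R - 55q_R.
Maximising: ∂π_R/∂q_R = 74 - 3q_R = 0, giving q_R = 74/3.
Then q_F = (148 - 3·(74/3))/6 = 37/3.

24.67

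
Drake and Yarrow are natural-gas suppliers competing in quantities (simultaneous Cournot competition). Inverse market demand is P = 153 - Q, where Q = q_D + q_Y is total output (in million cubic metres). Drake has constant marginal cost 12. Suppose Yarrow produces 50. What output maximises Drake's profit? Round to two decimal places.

With the rival's output fixed at 50, Drake's profit is π_D = (153 - 50 - q_D)q_D - (12q_D) = (103 - q_D)q_D - (12q_D).
∂π_D/∂q_D = 91 - 2q_D = 0, so q_D = 91/2.

45.50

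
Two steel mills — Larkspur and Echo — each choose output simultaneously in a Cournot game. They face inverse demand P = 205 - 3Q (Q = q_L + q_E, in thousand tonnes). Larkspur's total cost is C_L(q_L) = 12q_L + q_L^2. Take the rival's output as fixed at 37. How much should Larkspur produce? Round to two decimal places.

With the rival's output fixed at 37, Larkspur's profit is π_L = (205 - 3·37 - 3q_L)q_L - (12q_L + q_L²) = (94 - 3q_L)q_L - (12q_L + q_L²).
∂π_L/∂q_L = 82 - 8q_L = 0, so q_L = 41/4.

10.25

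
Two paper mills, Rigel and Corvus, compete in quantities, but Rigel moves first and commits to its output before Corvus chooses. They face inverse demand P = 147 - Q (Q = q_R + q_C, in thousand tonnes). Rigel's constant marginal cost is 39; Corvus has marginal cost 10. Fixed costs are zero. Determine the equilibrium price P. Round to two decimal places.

58.75

The follower Corvus best-responds to any q_R: π_C = (147 - Q)q_C - 10q_C.
∂π_C/∂q_C = 137 - q_R - 2q_C = 0 gives the reaction function q_C = (137 - q_R)/2.
Rigel substitutes q_C(q_R) into its own profit: π_R = q_R(147 - q_R - (137 - q_R)/2) - 39q_R = (157/2 - (1/2)q_R)q_R - 39q_R.
Maximising: ∂π_R/∂q_R = 79/2 - q_R = 0, giving q_R = 79/2.
Then q_C = (137 - 79/2)/2 = 195/4.
Total output Q = 353/4, so price P = 147 - 353/4 = 235/4.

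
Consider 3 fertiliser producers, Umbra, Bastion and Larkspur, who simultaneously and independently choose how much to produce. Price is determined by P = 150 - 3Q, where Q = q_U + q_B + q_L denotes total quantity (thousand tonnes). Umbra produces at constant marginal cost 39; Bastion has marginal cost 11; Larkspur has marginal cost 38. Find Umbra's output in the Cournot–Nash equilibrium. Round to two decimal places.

Umbra's profit: π_U = (150 - 3Q)q_U - (39q_U). Setting ∂π_U/∂q_U = 0: 111 - 6q_U - 3(q_B + q_L) = 0.
Bastion's first-order condition: 139 - 6q_B - 3(q_U + q_L) = 0.
Larkspur's profit: π_L = (150 - 3Q)q_L - (38q_L). Setting ∂π_L/∂q_L = 0: 112 - 6q_L - 3(q_U + q_B) = 0.
Adding the 3 first-order conditions: 362 − 12Q = 0, so Q = 181/6.
Back-substituting: q_U = (111 − 181/2)/3 = 41/6, q_B = (139 − 181/2)/3 = 97/6, q_L = (112 − 181/2)/3 = 43/6.

6.83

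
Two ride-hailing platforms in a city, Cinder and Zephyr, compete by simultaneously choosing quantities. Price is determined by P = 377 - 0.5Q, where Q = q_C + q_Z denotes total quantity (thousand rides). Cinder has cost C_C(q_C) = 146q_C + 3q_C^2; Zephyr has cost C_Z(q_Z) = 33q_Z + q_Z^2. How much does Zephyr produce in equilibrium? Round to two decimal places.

Cinder's profit: π_C = (377 - 0.5Q)q_C - (146q_C + 3q_C²). Setting ∂π_C/∂q_C = 0: 231 - 7q_C - (1/2)(q_Z) = 0.
Zephyr's first-order condition: 344 - 3q_Z - (1/2)(q_C) = 0.
Best responses: q_C = (231 - (1/2)q_Z)/7, q_Z = (344 - (1/2)q_C)/3.
Substituting one into the other gives q_C = 25.1084 and q_Z = 110.4819.

110.48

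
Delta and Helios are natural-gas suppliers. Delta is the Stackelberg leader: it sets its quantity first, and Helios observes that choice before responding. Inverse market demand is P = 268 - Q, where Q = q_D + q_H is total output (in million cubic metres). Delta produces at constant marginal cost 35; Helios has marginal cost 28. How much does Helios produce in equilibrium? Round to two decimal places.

63.50

The follower Helios best-responds to any q_D: π_H = (268 - Q)q_H - 28q_H.
∂π_H/∂q_H = 240 - q_D - 2q_H = 0 gives the reaction function q_H = (240 - q_D)/2.
The leader anticipates this reaction. Substituting into P = 268 - Q gives P = 148 - (1/2)q_D, so π_D = (148 - (1/2)q_D)q_D - 35q_D.
Maximising: ∂π_D/∂q_D = 113 - q_D = 0, giving q_D = 113.
Then q_H = (240 - 113)/2 = 127/2.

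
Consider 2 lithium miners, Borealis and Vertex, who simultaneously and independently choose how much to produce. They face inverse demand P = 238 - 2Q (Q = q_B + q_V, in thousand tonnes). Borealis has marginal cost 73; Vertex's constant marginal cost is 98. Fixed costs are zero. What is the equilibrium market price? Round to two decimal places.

136.33

Borealis's profit: π_B = (238 - 2Q)q_B - (73q_B). Setting ∂π_B/∂q_B = 0: 165 - 4q_B - 2(q_V) = 0.
Vertex's profit: π_V = (238 - 2Q)q_V - (98q_V). Setting ∂π_V/∂q_V = 0: 140 - 4q_V - 2(q_B) = 0.
Rearranging gives the reaction functions q_B = (165 - 2q_V)/4 and q_V = (140 - 2q_B)/4.
Substituting one into the other gives q_B = 95/3 and q_V = 115/6.
Total output Q = 305/6, so price P = 238 - 2·(305/6) = 409/3.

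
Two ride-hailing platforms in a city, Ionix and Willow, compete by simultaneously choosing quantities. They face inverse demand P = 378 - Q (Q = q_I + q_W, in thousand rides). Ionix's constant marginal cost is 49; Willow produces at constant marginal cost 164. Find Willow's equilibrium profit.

1089

Ionix's profit: π_I = (378 - Q)q_I - (49q_I). Setting ∂π_I/∂q_I = 0: 329 - 2q_I - (q_W) = 0.
Willow's first-order condition: 214 - 2q_W - (q_I) = 0.
Rearranging gives the reaction functions q_I = (329 - q_W)/2 and q_W = (214 - q_I)/2.
Substituting one into the other gives q_I = 148 and q_W = 33.
Price P = 378 - 181 = 197.
Willow's profit: (197 - 164)·33 = 1089.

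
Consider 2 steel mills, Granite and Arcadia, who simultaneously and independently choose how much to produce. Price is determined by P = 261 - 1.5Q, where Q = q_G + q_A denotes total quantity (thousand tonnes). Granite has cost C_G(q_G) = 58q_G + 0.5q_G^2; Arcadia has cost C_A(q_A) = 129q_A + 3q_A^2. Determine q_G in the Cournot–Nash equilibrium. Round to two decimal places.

48.27

Granite's profit: π_G = (261 - 1.5Q)q_G - (58q_G + (1/2)q_G²). Setting ∂π_G/∂q_G = 0: 203 - 4q_G - (3/2)(q_A) = 0.
Arcadia's first-order condition: 132 - 9q_A - (3/2)(q_G) = 0.
Rearranging gives the reaction functions q_G = (203 - (3/2)q_A)/4 and q_A = (132 - (3/2)q_G)/9.
Solving the pair: q_G = 724/15, q_A = 298/45.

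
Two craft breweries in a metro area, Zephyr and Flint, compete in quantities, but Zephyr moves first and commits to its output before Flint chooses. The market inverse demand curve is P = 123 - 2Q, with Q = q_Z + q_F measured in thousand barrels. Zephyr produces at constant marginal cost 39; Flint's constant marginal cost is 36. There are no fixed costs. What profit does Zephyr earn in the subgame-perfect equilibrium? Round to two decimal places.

410.06

Solve by backward induction. Given q_Z, the follower Flint maximises π_F = (123 - 2q_Z - 2q_F)q_F - 36q_F.
Setting the follower's marginal profit to zero, 87 - 2q_Z - 4q_F = 0, i.e. q_F = (87 - 2q_Z)/4.
Zephyr substitutes q_F(q_Z) into its own profit: π_Z = q_Z(123 - 2q_Z - (87 - 2q_Z)/2) - 39q_Z = (159/2 - q_Z)q_Z - 39q_Z.
Maximising: ∂π_Z/∂q_Z = 81/2 - 2q_Z = 0, giving q_Z = 81/4.
Then q_F = (87 - 2·(81/4))/4 = 93/8.
Price P = 123 - 2·(255/8) = 237/4.
Zephyr's profit: (237/4 - 39)·(81/4) = 410.0625.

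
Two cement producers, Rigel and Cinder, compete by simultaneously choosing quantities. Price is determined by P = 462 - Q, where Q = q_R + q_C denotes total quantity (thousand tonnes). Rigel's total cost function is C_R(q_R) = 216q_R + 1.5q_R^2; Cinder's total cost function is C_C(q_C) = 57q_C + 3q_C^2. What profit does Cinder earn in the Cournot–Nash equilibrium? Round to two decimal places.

8323.05

Rigel's profit: π_R = (462 - Q)q_R - (216q_R + (3/2)q_R²). Setting ∂π_R/∂q_R = 0: 246 - 5q_R - (q_C) = 0.
Cinder's first-order condition: 405 - 8q_C - (q_R) = 0.
Rearranging gives the reaction functions q_R = (246 - q_C)/5 and q_C = (405 - q_R)/8.
Solving the pair: q_R = 521/13, q_C = 593/13.
Price P = 462 - 1114/13 = 376.3077.
Cinder's profit: 376.3077·(593/13) - 57·(593/13) - 3(593/13)² = 8323.0533.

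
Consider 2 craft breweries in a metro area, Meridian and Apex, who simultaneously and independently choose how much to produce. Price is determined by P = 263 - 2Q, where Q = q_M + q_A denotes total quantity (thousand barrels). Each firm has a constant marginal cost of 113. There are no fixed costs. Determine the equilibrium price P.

163

A representative firm's profit is π_i = q_i(263 - 2Q) - 113q_i.
Setting ∂π_i/∂q_i = 0 with rivals' quantities fixed: 150 - 4q_i - 2q_j = 0.
With identical firms every q_j equals q_i, so q_j = q_i and 150 = 6q_i, giving q_i = 25.
Total output Q = 50, so price P = 263 - 2·50 = 163.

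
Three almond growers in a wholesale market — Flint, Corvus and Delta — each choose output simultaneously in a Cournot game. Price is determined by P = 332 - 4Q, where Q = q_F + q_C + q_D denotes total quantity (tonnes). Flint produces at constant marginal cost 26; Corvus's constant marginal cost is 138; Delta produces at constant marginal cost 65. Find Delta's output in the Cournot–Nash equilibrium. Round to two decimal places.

Flint's profit: π_F = (332 - 4Q)q_F - (26q_F). Setting ∂π_F/∂q_F = 0: 306 - 8q_F - 4(q_C + q_D) = 0.
Corvus's first-order condition: 194 - 8q_C - 4(q_F + q_D) = 0.
Delta's profit: π_D = (332 - 4Q)q_D - (65q_D). Setting ∂π_D/∂q_D = 0: 267 - 8q_D - 4(q_F + q_C) = 0.
Summing all 3 equations gives 767 − 16Q = 0, hence Q = 767/16.
Back-substituting: q_F = (306 − 767/4)/4 = 457/16, q_C = (194 − 767/4)/4 = 9/16, q_D = (267 − 767/4)/4 = 301/16.

18.81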